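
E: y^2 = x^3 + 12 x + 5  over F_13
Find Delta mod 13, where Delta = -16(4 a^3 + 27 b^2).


4 a^3 + 27 b^2 = 4*12^3 + 27*5^2 = 6912 + 675 = 7587
Delta = -16 * (7587) = -121392
Delta mod 13 = 2

Delta = 2 (mod 13)


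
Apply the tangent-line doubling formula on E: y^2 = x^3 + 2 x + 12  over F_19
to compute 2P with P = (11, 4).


Doubling: s = (3 x1^2 + a) / (2 y1)
s = (3*11^2 + 2) / (2*4) mod 19 = 10
x3 = s^2 - 2 x1 mod 19 = 10^2 - 2*11 = 2
y3 = s (x1 - x3) - y1 mod 19 = 10 * (11 - 2) - 4 = 10

2P = (2, 10)


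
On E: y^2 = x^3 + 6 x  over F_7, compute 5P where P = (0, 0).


k = 5 = 101_2 (binary, LSB first: 101)
Double-and-add from P = (0, 0):
  bit 0 = 1: acc = O + (0, 0) = (0, 0)
  bit 1 = 0: acc unchanged = (0, 0)
  bit 2 = 1: acc = (0, 0) + O = (0, 0)

5P = (0, 0)


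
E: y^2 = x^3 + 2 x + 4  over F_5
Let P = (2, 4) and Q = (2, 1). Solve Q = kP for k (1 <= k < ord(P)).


Enumerate multiples of P until we hit Q = (2, 1):
  1P = (2, 4)
  2P = (0, 2)
  3P = (4, 4)
  4P = (4, 1)
  5P = (0, 3)
  6P = (2, 1)
Match found at i = 6.

k = 6


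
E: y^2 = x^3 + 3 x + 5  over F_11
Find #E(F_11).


For each x in F_11, count y with y^2 = x^3 + 3 x + 5 mod 11:
  x = 0: RHS = 5, y in [4, 7]  -> 2 point(s)
  x = 1: RHS = 9, y in [3, 8]  -> 2 point(s)
  x = 4: RHS = 4, y in [2, 9]  -> 2 point(s)
  x = 10: RHS = 1, y in [1, 10]  -> 2 point(s)
Affine points: 8. Add the point at infinity: total = 9.

#E(F_11) = 9


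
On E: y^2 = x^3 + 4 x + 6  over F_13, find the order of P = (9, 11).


Compute successive multiples of P until we hit O:
  1P = (9, 11)
  2P = (8, 2)
  3P = (12, 1)
  4P = (6, 5)
  5P = (2, 3)
  6P = (11, 9)
  7P = (7, 0)
  8P = (11, 4)
  ... (continuing to 14P)
  14P = O

ord(P) = 14


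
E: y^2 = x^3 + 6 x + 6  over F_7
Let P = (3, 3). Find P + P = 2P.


Doubling: s = (3 x1^2 + a) / (2 y1)
s = (3*3^2 + 6) / (2*3) mod 7 = 2
x3 = s^2 - 2 x1 mod 7 = 2^2 - 2*3 = 5
y3 = s (x1 - x3) - y1 mod 7 = 2 * (3 - 5) - 3 = 0

2P = (5, 0)


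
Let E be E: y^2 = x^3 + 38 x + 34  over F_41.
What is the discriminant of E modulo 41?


4 a^3 + 27 b^2 = 4*38^3 + 27*34^2 = 219488 + 31212 = 250700
Delta = -16 * (250700) = -4011200
Delta mod 41 = 35

Delta = 35 (mod 41)


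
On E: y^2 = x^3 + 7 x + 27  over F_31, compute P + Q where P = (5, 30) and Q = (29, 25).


P != Q, so use the chord formula.
s = (y2 - y1) / (x2 - x1) = (26) / (24) mod 31 = 14
x3 = s^2 - x1 - x2 mod 31 = 14^2 - 5 - 29 = 7
y3 = s (x1 - x3) - y1 mod 31 = 14 * (5 - 7) - 30 = 4

P + Q = (7, 4)


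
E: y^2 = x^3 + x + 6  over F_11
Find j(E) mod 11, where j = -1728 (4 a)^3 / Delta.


Delta = -16(4 a^3 + 27 b^2) mod 11 = 4
-1728 * (4 a)^3 = -1728 * (4*1)^3 mod 11 = 2
j = 2 * 4^(-1) mod 11 = 6

j = 6 (mod 11)


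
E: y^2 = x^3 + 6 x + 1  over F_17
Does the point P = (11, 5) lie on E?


Check whether y^2 = x^3 + 6 x + 1 (mod 17) for (x, y) = (11, 5).
LHS: y^2 = 5^2 mod 17 = 8
RHS: x^3 + 6 x + 1 = 11^3 + 6*11 + 1 mod 17 = 4
LHS != RHS

No, not on the curve


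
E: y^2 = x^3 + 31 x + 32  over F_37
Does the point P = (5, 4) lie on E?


Check whether y^2 = x^3 + 31 x + 32 (mod 37) for (x, y) = (5, 4).
LHS: y^2 = 4^2 mod 37 = 16
RHS: x^3 + 31 x + 32 = 5^3 + 31*5 + 32 mod 37 = 16
LHS = RHS

Yes, on the curve


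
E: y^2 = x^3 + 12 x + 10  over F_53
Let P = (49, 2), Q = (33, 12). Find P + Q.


P != Q, so use the chord formula.
s = (y2 - y1) / (x2 - x1) = (10) / (37) mod 53 = 6
x3 = s^2 - x1 - x2 mod 53 = 6^2 - 49 - 33 = 7
y3 = s (x1 - x3) - y1 mod 53 = 6 * (49 - 7) - 2 = 38

P + Q = (7, 38)


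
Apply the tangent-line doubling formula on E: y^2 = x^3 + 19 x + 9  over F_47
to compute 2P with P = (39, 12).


Doubling: s = (3 x1^2 + a) / (2 y1)
s = (3*39^2 + 19) / (2*12) mod 47 = 46
x3 = s^2 - 2 x1 mod 47 = 46^2 - 2*39 = 17
y3 = s (x1 - x3) - y1 mod 47 = 46 * (39 - 17) - 12 = 13

2P = (17, 13)


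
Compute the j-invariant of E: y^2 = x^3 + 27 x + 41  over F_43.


Delta = -16(4 a^3 + 27 b^2) mod 43 = 8
-1728 * (4 a)^3 = -1728 * (4*27)^3 mod 43 = 42
j = 42 * 8^(-1) mod 43 = 16

j = 16 (mod 43)


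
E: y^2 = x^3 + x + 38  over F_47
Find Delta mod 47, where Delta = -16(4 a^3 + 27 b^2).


4 a^3 + 27 b^2 = 4*1^3 + 27*38^2 = 4 + 38988 = 38992
Delta = -16 * (38992) = -623872
Delta mod 47 = 6

Delta = 6 (mod 47)


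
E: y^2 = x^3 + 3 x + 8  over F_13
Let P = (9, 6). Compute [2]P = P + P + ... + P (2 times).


k = 2 = 10_2 (binary, LSB first: 01)
Double-and-add from P = (9, 6):
  bit 0 = 0: acc unchanged = O
  bit 1 = 1: acc = O + (9, 7) = (9, 7)

2P = (9, 7)


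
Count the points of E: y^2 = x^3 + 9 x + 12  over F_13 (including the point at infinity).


For each x in F_13, count y with y^2 = x^3 + 9 x + 12 mod 13:
  x = 0: RHS = 12, y in [5, 8]  -> 2 point(s)
  x = 1: RHS = 9, y in [3, 10]  -> 2 point(s)
  x = 2: RHS = 12, y in [5, 8]  -> 2 point(s)
  x = 3: RHS = 1, y in [1, 12]  -> 2 point(s)
  x = 5: RHS = 0, y in [0]  -> 1 point(s)
  x = 6: RHS = 9, y in [3, 10]  -> 2 point(s)
  x = 9: RHS = 3, y in [4, 9]  -> 2 point(s)
  x = 10: RHS = 10, y in [6, 7]  -> 2 point(s)
  x = 11: RHS = 12, y in [5, 8]  -> 2 point(s)
Affine points: 17. Add the point at infinity: total = 18.

#E(F_13) = 18


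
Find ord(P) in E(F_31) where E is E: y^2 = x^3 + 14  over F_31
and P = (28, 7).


Compute successive multiples of P until we hit O:
  1P = (28, 7)
  2P = (20, 4)
  3P = (3, 14)
  4P = (16, 7)
  5P = (18, 24)
  6P = (13, 14)
  7P = (0, 13)
  8P = (7, 4)
  ... (continuing to 21P)
  21P = O

ord(P) = 21


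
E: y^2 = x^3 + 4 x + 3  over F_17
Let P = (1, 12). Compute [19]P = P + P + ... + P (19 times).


k = 19 = 10011_2 (binary, LSB first: 11001)
Double-and-add from P = (1, 12):
  bit 0 = 1: acc = O + (1, 12) = (1, 12)
  bit 1 = 1: acc = (1, 12) + (16, 7) = (2, 11)
  bit 2 = 0: acc unchanged = (2, 11)
  bit 3 = 0: acc unchanged = (2, 11)
  bit 4 = 1: acc = (2, 11) + (15, 15) = (1, 5)

19P = (1, 5)


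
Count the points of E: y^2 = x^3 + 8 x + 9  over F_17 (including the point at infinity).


For each x in F_17, count y with y^2 = x^3 + 8 x + 9 mod 17:
  x = 0: RHS = 9, y in [3, 14]  -> 2 point(s)
  x = 1: RHS = 1, y in [1, 16]  -> 2 point(s)
  x = 2: RHS = 16, y in [4, 13]  -> 2 point(s)
  x = 3: RHS = 9, y in [3, 14]  -> 2 point(s)
  x = 5: RHS = 4, y in [2, 15]  -> 2 point(s)
  x = 6: RHS = 1, y in [1, 16]  -> 2 point(s)
  x = 7: RHS = 0, y in [0]  -> 1 point(s)
  x = 10: RHS = 1, y in [1, 16]  -> 2 point(s)
  x = 11: RHS = 0, y in [0]  -> 1 point(s)
  x = 13: RHS = 15, y in [7, 10]  -> 2 point(s)
  x = 14: RHS = 9, y in [3, 14]  -> 2 point(s)
  x = 15: RHS = 2, y in [6, 11]  -> 2 point(s)
  x = 16: RHS = 0, y in [0]  -> 1 point(s)
Affine points: 23. Add the point at infinity: total = 24.

#E(F_17) = 24


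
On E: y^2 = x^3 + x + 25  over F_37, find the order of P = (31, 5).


Compute successive multiples of P until we hit O:
  1P = (31, 5)
  2P = (15, 14)
  3P = (1, 29)
  4P = (16, 20)
  5P = (28, 29)
  6P = (5, 9)
  7P = (10, 6)
  8P = (8, 8)
  ... (continuing to 29P)
  29P = O

ord(P) = 29


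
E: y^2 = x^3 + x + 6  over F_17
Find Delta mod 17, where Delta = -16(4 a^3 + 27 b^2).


4 a^3 + 27 b^2 = 4*1^3 + 27*6^2 = 4 + 972 = 976
Delta = -16 * (976) = -15616
Delta mod 17 = 7

Delta = 7 (mod 17)


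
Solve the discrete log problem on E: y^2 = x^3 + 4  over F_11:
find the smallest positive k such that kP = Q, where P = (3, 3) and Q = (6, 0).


Enumerate multiples of P until we hit Q = (6, 0):
  1P = (3, 3)
  2P = (6, 0)
Match found at i = 2.

k = 2


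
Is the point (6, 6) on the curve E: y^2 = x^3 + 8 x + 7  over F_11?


Check whether y^2 = x^3 + 8 x + 7 (mod 11) for (x, y) = (6, 6).
LHS: y^2 = 6^2 mod 11 = 3
RHS: x^3 + 8 x + 7 = 6^3 + 8*6 + 7 mod 11 = 7
LHS != RHS

No, not on the curve


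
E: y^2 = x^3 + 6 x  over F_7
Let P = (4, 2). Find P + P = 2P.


Doubling: s = (3 x1^2 + a) / (2 y1)
s = (3*4^2 + 6) / (2*2) mod 7 = 3
x3 = s^2 - 2 x1 mod 7 = 3^2 - 2*4 = 1
y3 = s (x1 - x3) - y1 mod 7 = 3 * (4 - 1) - 2 = 0

2P = (1, 0)


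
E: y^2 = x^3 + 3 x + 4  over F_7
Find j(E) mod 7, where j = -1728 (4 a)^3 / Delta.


Delta = -16(4 a^3 + 27 b^2) mod 7 = 5
-1728 * (4 a)^3 = -1728 * (4*3)^3 mod 7 = 6
j = 6 * 5^(-1) mod 7 = 4

j = 4 (mod 7)


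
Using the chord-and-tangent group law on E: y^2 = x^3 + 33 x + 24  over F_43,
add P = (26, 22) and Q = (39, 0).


P != Q, so use the chord formula.
s = (y2 - y1) / (x2 - x1) = (21) / (13) mod 43 = 38
x3 = s^2 - x1 - x2 mod 43 = 38^2 - 26 - 39 = 3
y3 = s (x1 - x3) - y1 mod 43 = 38 * (26 - 3) - 22 = 35

P + Q = (3, 35)


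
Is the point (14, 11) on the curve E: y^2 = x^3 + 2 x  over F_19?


Check whether y^2 = x^3 + 2 x + 0 (mod 19) for (x, y) = (14, 11).
LHS: y^2 = 11^2 mod 19 = 7
RHS: x^3 + 2 x + 0 = 14^3 + 2*14 + 0 mod 19 = 17
LHS != RHS

No, not on the curve


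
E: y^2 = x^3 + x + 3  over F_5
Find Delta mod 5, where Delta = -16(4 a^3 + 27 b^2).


4 a^3 + 27 b^2 = 4*1^3 + 27*3^2 = 4 + 243 = 247
Delta = -16 * (247) = -3952
Delta mod 5 = 3

Delta = 3 (mod 5)


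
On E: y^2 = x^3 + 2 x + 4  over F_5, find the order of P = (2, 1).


Compute successive multiples of P until we hit O:
  1P = (2, 1)
  2P = (0, 3)
  3P = (4, 1)
  4P = (4, 4)
  5P = (0, 2)
  6P = (2, 4)
  7P = O

ord(P) = 7


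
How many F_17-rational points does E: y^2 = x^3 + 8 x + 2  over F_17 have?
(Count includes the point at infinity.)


For each x in F_17, count y with y^2 = x^3 + 8 x + 2 mod 17:
  x = 0: RHS = 2, y in [6, 11]  -> 2 point(s)
  x = 2: RHS = 9, y in [3, 14]  -> 2 point(s)
  x = 3: RHS = 2, y in [6, 11]  -> 2 point(s)
  x = 4: RHS = 13, y in [8, 9]  -> 2 point(s)
  x = 8: RHS = 0, y in [0]  -> 1 point(s)
  x = 9: RHS = 4, y in [2, 15]  -> 2 point(s)
  x = 13: RHS = 8, y in [5, 12]  -> 2 point(s)
  x = 14: RHS = 2, y in [6, 11]  -> 2 point(s)
Affine points: 15. Add the point at infinity: total = 16.

#E(F_17) = 16


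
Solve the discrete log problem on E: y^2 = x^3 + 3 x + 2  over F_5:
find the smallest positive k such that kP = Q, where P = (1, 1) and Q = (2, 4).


Enumerate multiples of P until we hit Q = (2, 4):
  1P = (1, 1)
  2P = (2, 1)
  3P = (2, 4)
Match found at i = 3.

k = 3


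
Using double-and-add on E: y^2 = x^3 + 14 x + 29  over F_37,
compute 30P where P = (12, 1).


k = 30 = 11110_2 (binary, LSB first: 01111)
Double-and-add from P = (12, 1):
  bit 0 = 0: acc unchanged = O
  bit 1 = 1: acc = O + (14, 34) = (14, 34)
  bit 2 = 1: acc = (14, 34) + (20, 13) = (6, 12)
  bit 3 = 1: acc = (6, 12) + (13, 15) = (28, 5)
  bit 4 = 1: acc = (28, 5) + (21, 36) = (28, 32)

30P = (28, 32)


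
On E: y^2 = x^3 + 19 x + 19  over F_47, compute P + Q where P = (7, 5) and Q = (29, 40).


P != Q, so use the chord formula.
s = (y2 - y1) / (x2 - x1) = (35) / (22) mod 47 = 8
x3 = s^2 - x1 - x2 mod 47 = 8^2 - 7 - 29 = 28
y3 = s (x1 - x3) - y1 mod 47 = 8 * (7 - 28) - 5 = 15

P + Q = (28, 15)


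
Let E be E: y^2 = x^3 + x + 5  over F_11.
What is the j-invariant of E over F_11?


Delta = -16(4 a^3 + 27 b^2) mod 11 = 4
-1728 * (4 a)^3 = -1728 * (4*1)^3 mod 11 = 2
j = 2 * 4^(-1) mod 11 = 6

j = 6 (mod 11)


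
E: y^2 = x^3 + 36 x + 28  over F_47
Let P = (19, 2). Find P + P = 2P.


Doubling: s = (3 x1^2 + a) / (2 y1)
s = (3*19^2 + 36) / (2*2) mod 47 = 33
x3 = s^2 - 2 x1 mod 47 = 33^2 - 2*19 = 17
y3 = s (x1 - x3) - y1 mod 47 = 33 * (19 - 17) - 2 = 17

2P = (17, 17)


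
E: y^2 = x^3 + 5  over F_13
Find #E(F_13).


For each x in F_13, count y with y^2 = x^3 + 0 x + 5 mod 13:
  x = 2: RHS = 0, y in [0]  -> 1 point(s)
  x = 4: RHS = 4, y in [2, 11]  -> 2 point(s)
  x = 5: RHS = 0, y in [0]  -> 1 point(s)
  x = 6: RHS = 0, y in [0]  -> 1 point(s)
  x = 7: RHS = 10, y in [6, 7]  -> 2 point(s)
  x = 8: RHS = 10, y in [6, 7]  -> 2 point(s)
  x = 10: RHS = 4, y in [2, 11]  -> 2 point(s)
  x = 11: RHS = 10, y in [6, 7]  -> 2 point(s)
  x = 12: RHS = 4, y in [2, 11]  -> 2 point(s)
Affine points: 15. Add the point at infinity: total = 16.

#E(F_13) = 16


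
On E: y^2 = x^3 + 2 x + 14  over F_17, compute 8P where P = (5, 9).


k = 8 = 1000_2 (binary, LSB first: 0001)
Double-and-add from P = (5, 9):
  bit 0 = 0: acc unchanged = O
  bit 1 = 0: acc unchanged = O
  bit 2 = 0: acc unchanged = O
  bit 3 = 1: acc = O + (9, 9) = (9, 9)

8P = (9, 9)


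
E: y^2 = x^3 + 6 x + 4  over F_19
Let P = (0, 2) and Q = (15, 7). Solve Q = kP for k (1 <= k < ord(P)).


Enumerate multiples of P until we hit Q = (15, 7):
  1P = (0, 2)
  2P = (7, 16)
  3P = (16, 4)
  4P = (14, 1)
  5P = (2, 9)
  6P = (15, 12)
  7P = (15, 7)
Match found at i = 7.

k = 7


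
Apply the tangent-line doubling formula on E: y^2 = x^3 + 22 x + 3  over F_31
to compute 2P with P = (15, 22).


Doubling: s = (3 x1^2 + a) / (2 y1)
s = (3*15^2 + 22) / (2*22) mod 31 = 25
x3 = s^2 - 2 x1 mod 31 = 25^2 - 2*15 = 6
y3 = s (x1 - x3) - y1 mod 31 = 25 * (15 - 6) - 22 = 17

2P = (6, 17)


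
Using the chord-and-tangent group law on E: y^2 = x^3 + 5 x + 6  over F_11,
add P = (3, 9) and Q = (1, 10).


P != Q, so use the chord formula.
s = (y2 - y1) / (x2 - x1) = (1) / (9) mod 11 = 5
x3 = s^2 - x1 - x2 mod 11 = 5^2 - 3 - 1 = 10
y3 = s (x1 - x3) - y1 mod 11 = 5 * (3 - 10) - 9 = 0

P + Q = (10, 0)


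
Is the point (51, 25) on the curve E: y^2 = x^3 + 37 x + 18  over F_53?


Check whether y^2 = x^3 + 37 x + 18 (mod 53) for (x, y) = (51, 25).
LHS: y^2 = 25^2 mod 53 = 42
RHS: x^3 + 37 x + 18 = 51^3 + 37*51 + 18 mod 53 = 42
LHS = RHS

Yes, on the curve


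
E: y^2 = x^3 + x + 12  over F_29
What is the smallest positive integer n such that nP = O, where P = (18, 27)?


Compute successive multiples of P until we hit O:
  1P = (18, 27)
  2P = (9, 24)
  3P = (15, 3)
  4P = (2, 14)
  5P = (10, 23)
  6P = (23, 14)
  7P = (11, 7)
  8P = (20, 17)
  ... (continuing to 23P)
  23P = O

ord(P) = 23


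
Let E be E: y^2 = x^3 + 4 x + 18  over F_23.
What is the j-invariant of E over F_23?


Delta = -16(4 a^3 + 27 b^2) mod 23 = 8
-1728 * (4 a)^3 = -1728 * (4*4)^3 mod 23 = 17
j = 17 * 8^(-1) mod 23 = 5

j = 5 (mod 23)


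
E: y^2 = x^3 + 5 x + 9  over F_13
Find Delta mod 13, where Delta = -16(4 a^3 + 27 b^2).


4 a^3 + 27 b^2 = 4*5^3 + 27*9^2 = 500 + 2187 = 2687
Delta = -16 * (2687) = -42992
Delta mod 13 = 12

Delta = 12 (mod 13)


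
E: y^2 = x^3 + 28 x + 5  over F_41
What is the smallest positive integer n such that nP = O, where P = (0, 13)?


Compute successive multiples of P until we hit O:
  1P = (0, 13)
  2P = (31, 23)
  3P = (11, 39)
  4P = (20, 18)
  5P = (39, 8)
  6P = (39, 33)
  7P = (20, 23)
  8P = (11, 2)
  ... (continuing to 11P)
  11P = O

ord(P) = 11


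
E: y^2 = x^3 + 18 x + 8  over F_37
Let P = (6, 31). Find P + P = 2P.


Doubling: s = (3 x1^2 + a) / (2 y1)
s = (3*6^2 + 18) / (2*31) mod 37 = 8
x3 = s^2 - 2 x1 mod 37 = 8^2 - 2*6 = 15
y3 = s (x1 - x3) - y1 mod 37 = 8 * (6 - 15) - 31 = 8

2P = (15, 8)


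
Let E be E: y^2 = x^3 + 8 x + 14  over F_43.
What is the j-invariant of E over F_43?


Delta = -16(4 a^3 + 27 b^2) mod 43 = 36
-1728 * (4 a)^3 = -1728 * (4*8)^3 mod 43 = 27
j = 27 * 36^(-1) mod 43 = 33

j = 33 (mod 43)


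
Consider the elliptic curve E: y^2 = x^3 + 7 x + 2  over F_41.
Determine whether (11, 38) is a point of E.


Check whether y^2 = x^3 + 7 x + 2 (mod 41) for (x, y) = (11, 38).
LHS: y^2 = 38^2 mod 41 = 9
RHS: x^3 + 7 x + 2 = 11^3 + 7*11 + 2 mod 41 = 16
LHS != RHS

No, not on the curve


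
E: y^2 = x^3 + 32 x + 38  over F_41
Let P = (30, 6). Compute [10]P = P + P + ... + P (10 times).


k = 10 = 1010_2 (binary, LSB first: 0101)
Double-and-add from P = (30, 6):
  bit 0 = 0: acc unchanged = O
  bit 1 = 1: acc = O + (21, 34) = (21, 34)
  bit 2 = 0: acc unchanged = (21, 34)
  bit 3 = 1: acc = (21, 34) + (32, 28) = (11, 9)

10P = (11, 9)


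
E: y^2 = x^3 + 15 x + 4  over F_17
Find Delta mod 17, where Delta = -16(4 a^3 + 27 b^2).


4 a^3 + 27 b^2 = 4*15^3 + 27*4^2 = 13500 + 432 = 13932
Delta = -16 * (13932) = -222912
Delta mod 17 = 9

Delta = 9 (mod 17)


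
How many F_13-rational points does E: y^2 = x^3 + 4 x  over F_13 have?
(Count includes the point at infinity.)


For each x in F_13, count y with y^2 = x^3 + 4 x + 0 mod 13:
  x = 0: RHS = 0, y in [0]  -> 1 point(s)
  x = 2: RHS = 3, y in [4, 9]  -> 2 point(s)
  x = 3: RHS = 0, y in [0]  -> 1 point(s)
  x = 10: RHS = 0, y in [0]  -> 1 point(s)
  x = 11: RHS = 10, y in [6, 7]  -> 2 point(s)
Affine points: 7. Add the point at infinity: total = 8.

#E(F_13) = 8


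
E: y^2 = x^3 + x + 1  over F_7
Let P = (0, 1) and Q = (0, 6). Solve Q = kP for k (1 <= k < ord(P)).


Enumerate multiples of P until we hit Q = (0, 6):
  1P = (0, 1)
  2P = (2, 5)
  3P = (2, 2)
  4P = (0, 6)
Match found at i = 4.

k = 4


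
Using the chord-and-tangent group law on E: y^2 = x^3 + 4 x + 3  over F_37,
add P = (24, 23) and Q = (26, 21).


P != Q, so use the chord formula.
s = (y2 - y1) / (x2 - x1) = (35) / (2) mod 37 = 36
x3 = s^2 - x1 - x2 mod 37 = 36^2 - 24 - 26 = 25
y3 = s (x1 - x3) - y1 mod 37 = 36 * (24 - 25) - 23 = 15

P + Q = (25, 15)


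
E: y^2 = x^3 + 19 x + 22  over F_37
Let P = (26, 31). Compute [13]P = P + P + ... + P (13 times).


k = 13 = 1101_2 (binary, LSB first: 1011)
Double-and-add from P = (26, 31):
  bit 0 = 1: acc = O + (26, 31) = (26, 31)
  bit 1 = 0: acc unchanged = (26, 31)
  bit 2 = 1: acc = (26, 31) + (25, 29) = (27, 4)
  bit 3 = 1: acc = (27, 4) + (20, 22) = (17, 2)

13P = (17, 2)


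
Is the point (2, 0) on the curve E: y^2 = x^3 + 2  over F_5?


Check whether y^2 = x^3 + 0 x + 2 (mod 5) for (x, y) = (2, 0).
LHS: y^2 = 0^2 mod 5 = 0
RHS: x^3 + 0 x + 2 = 2^3 + 0*2 + 2 mod 5 = 0
LHS = RHS

Yes, on the curve


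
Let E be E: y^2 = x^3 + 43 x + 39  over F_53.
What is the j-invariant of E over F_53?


Delta = -16(4 a^3 + 27 b^2) mod 53 = 51
-1728 * (4 a)^3 = -1728 * (4*43)^3 mod 53 = 27
j = 27 * 51^(-1) mod 53 = 13

j = 13 (mod 53)


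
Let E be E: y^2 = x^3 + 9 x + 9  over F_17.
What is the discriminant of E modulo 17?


4 a^3 + 27 b^2 = 4*9^3 + 27*9^2 = 2916 + 2187 = 5103
Delta = -16 * (5103) = -81648
Delta mod 17 = 3

Delta = 3 (mod 17)


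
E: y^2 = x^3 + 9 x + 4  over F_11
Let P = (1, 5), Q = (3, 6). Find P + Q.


P != Q, so use the chord formula.
s = (y2 - y1) / (x2 - x1) = (1) / (2) mod 11 = 6
x3 = s^2 - x1 - x2 mod 11 = 6^2 - 1 - 3 = 10
y3 = s (x1 - x3) - y1 mod 11 = 6 * (1 - 10) - 5 = 7

P + Q = (10, 7)


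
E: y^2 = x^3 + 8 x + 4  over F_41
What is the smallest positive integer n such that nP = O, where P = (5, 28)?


Compute successive multiples of P until we hit O:
  1P = (5, 28)
  2P = (29, 36)
  3P = (39, 29)
  4P = (33, 17)
  5P = (19, 39)
  6P = (40, 6)
  7P = (14, 21)
  8P = (14, 20)
  ... (continuing to 15P)
  15P = O

ord(P) = 15


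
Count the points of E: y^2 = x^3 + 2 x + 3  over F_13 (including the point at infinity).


For each x in F_13, count y with y^2 = x^3 + 2 x + 3 mod 13:
  x = 0: RHS = 3, y in [4, 9]  -> 2 point(s)
  x = 3: RHS = 10, y in [6, 7]  -> 2 point(s)
  x = 4: RHS = 10, y in [6, 7]  -> 2 point(s)
  x = 6: RHS = 10, y in [6, 7]  -> 2 point(s)
  x = 7: RHS = 9, y in [3, 10]  -> 2 point(s)
  x = 9: RHS = 9, y in [3, 10]  -> 2 point(s)
  x = 10: RHS = 9, y in [3, 10]  -> 2 point(s)
  x = 11: RHS = 4, y in [2, 11]  -> 2 point(s)
  x = 12: RHS = 0, y in [0]  -> 1 point(s)
Affine points: 17. Add the point at infinity: total = 18.

#E(F_13) = 18


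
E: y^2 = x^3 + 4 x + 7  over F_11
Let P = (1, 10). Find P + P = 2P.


Doubling: s = (3 x1^2 + a) / (2 y1)
s = (3*1^2 + 4) / (2*10) mod 11 = 2
x3 = s^2 - 2 x1 mod 11 = 2^2 - 2*1 = 2
y3 = s (x1 - x3) - y1 mod 11 = 2 * (1 - 2) - 10 = 10

2P = (2, 10)


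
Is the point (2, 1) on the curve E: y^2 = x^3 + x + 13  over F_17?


Check whether y^2 = x^3 + 1 x + 13 (mod 17) for (x, y) = (2, 1).
LHS: y^2 = 1^2 mod 17 = 1
RHS: x^3 + 1 x + 13 = 2^3 + 1*2 + 13 mod 17 = 6
LHS != RHS

No, not on the curve


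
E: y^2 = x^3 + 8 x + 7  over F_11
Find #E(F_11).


For each x in F_11, count y with y^2 = x^3 + 8 x + 7 mod 11:
  x = 1: RHS = 5, y in [4, 7]  -> 2 point(s)
  x = 2: RHS = 9, y in [3, 8]  -> 2 point(s)
  x = 3: RHS = 3, y in [5, 6]  -> 2 point(s)
  x = 4: RHS = 4, y in [2, 9]  -> 2 point(s)
  x = 8: RHS = 0, y in [0]  -> 1 point(s)
  x = 9: RHS = 5, y in [4, 7]  -> 2 point(s)
  x = 10: RHS = 9, y in [3, 8]  -> 2 point(s)
Affine points: 13. Add the point at infinity: total = 14.

#E(F_11) = 14


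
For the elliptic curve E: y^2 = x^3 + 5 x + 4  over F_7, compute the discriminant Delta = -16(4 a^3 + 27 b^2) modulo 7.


4 a^3 + 27 b^2 = 4*5^3 + 27*4^2 = 500 + 432 = 932
Delta = -16 * (932) = -14912
Delta mod 7 = 5

Delta = 5 (mod 7)


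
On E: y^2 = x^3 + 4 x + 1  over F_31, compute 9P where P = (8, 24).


k = 9 = 1001_2 (binary, LSB first: 1001)
Double-and-add from P = (8, 24):
  bit 0 = 1: acc = O + (8, 24) = (8, 24)
  bit 1 = 0: acc unchanged = (8, 24)
  bit 2 = 0: acc unchanged = (8, 24)
  bit 3 = 1: acc = (8, 24) + (27, 13) = (16, 10)

9P = (16, 10)


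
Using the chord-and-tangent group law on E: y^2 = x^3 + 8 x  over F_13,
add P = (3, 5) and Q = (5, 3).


P != Q, so use the chord formula.
s = (y2 - y1) / (x2 - x1) = (11) / (2) mod 13 = 12
x3 = s^2 - x1 - x2 mod 13 = 12^2 - 3 - 5 = 6
y3 = s (x1 - x3) - y1 mod 13 = 12 * (3 - 6) - 5 = 11

P + Q = (6, 11)


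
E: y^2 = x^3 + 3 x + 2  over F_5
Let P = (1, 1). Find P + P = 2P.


Doubling: s = (3 x1^2 + a) / (2 y1)
s = (3*1^2 + 3) / (2*1) mod 5 = 3
x3 = s^2 - 2 x1 mod 5 = 3^2 - 2*1 = 2
y3 = s (x1 - x3) - y1 mod 5 = 3 * (1 - 2) - 1 = 1

2P = (2, 1)


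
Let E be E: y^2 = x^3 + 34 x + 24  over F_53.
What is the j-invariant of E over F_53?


Delta = -16(4 a^3 + 27 b^2) mod 53 = 33
-1728 * (4 a)^3 = -1728 * (4*34)^3 mod 53 = 6
j = 6 * 33^(-1) mod 53 = 5

j = 5 (mod 53)


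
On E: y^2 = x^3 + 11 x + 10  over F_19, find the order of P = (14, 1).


Compute successive multiples of P until we hit O:
  1P = (14, 1)
  2P = (16, 8)
  3P = (6, 8)
  4P = (6, 11)
  5P = (16, 11)
  6P = (14, 18)
  7P = O

ord(P) = 7


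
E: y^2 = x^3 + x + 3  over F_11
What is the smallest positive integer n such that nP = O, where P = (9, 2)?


Compute successive multiples of P until we hit O:
  1P = (9, 2)
  2P = (7, 10)
  3P = (0, 6)
  4P = (6, 4)
  5P = (5, 10)
  6P = (1, 4)
  7P = (10, 1)
  8P = (4, 4)
  ... (continuing to 18P)
  18P = O

ord(P) = 18


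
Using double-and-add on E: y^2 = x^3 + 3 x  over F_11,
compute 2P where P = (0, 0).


k = 2 = 10_2 (binary, LSB first: 01)
Double-and-add from P = (0, 0):
  bit 0 = 0: acc unchanged = O
  bit 1 = 1: acc = O + O = O

2P = O


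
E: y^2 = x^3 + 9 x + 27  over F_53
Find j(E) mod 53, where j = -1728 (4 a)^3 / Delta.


Delta = -16(4 a^3 + 27 b^2) mod 53 = 35
-1728 * (4 a)^3 = -1728 * (4*9)^3 mod 53 = 18
j = 18 * 35^(-1) mod 53 = 52

j = 52 (mod 53)


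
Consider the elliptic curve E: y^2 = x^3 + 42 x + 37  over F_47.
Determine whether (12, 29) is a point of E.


Check whether y^2 = x^3 + 42 x + 37 (mod 47) for (x, y) = (12, 29).
LHS: y^2 = 29^2 mod 47 = 42
RHS: x^3 + 42 x + 37 = 12^3 + 42*12 + 37 mod 47 = 13
LHS != RHS

No, not on the curve


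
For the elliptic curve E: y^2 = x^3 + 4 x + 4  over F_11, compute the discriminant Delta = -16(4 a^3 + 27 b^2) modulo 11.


4 a^3 + 27 b^2 = 4*4^3 + 27*4^2 = 256 + 432 = 688
Delta = -16 * (688) = -11008
Delta mod 11 = 3

Delta = 3 (mod 11)


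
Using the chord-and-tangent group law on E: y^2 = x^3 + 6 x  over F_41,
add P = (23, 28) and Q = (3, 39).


P != Q, so use the chord formula.
s = (y2 - y1) / (x2 - x1) = (11) / (21) mod 41 = 22
x3 = s^2 - x1 - x2 mod 41 = 22^2 - 23 - 3 = 7
y3 = s (x1 - x3) - y1 mod 41 = 22 * (23 - 7) - 28 = 37

P + Q = (7, 37)


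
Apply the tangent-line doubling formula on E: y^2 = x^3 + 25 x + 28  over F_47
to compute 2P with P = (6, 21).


Doubling: s = (3 x1^2 + a) / (2 y1)
s = (3*6^2 + 25) / (2*21) mod 47 = 11
x3 = s^2 - 2 x1 mod 47 = 11^2 - 2*6 = 15
y3 = s (x1 - x3) - y1 mod 47 = 11 * (6 - 15) - 21 = 21

2P = (15, 21)


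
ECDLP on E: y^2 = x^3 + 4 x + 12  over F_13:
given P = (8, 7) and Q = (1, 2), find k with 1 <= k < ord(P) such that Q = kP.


Enumerate multiples of P until we hit Q = (1, 2):
  1P = (8, 7)
  2P = (11, 3)
  3P = (3, 8)
  4P = (1, 2)
Match found at i = 4.

k = 4


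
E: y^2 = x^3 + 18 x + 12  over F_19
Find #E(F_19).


For each x in F_19, count y with y^2 = x^3 + 18 x + 12 mod 19:
  x = 3: RHS = 17, y in [6, 13]  -> 2 point(s)
  x = 7: RHS = 6, y in [5, 14]  -> 2 point(s)
  x = 13: RHS = 11, y in [7, 12]  -> 2 point(s)
  x = 14: RHS = 6, y in [5, 14]  -> 2 point(s)
  x = 15: RHS = 9, y in [3, 16]  -> 2 point(s)
  x = 16: RHS = 7, y in [8, 11]  -> 2 point(s)
  x = 17: RHS = 6, y in [5, 14]  -> 2 point(s)
Affine points: 14. Add the point at infinity: total = 15.

#E(F_19) = 15


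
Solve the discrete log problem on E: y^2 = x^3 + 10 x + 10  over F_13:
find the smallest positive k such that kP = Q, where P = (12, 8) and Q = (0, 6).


Enumerate multiples of P until we hit Q = (0, 6):
  1P = (12, 8)
  2P = (2, 5)
  3P = (0, 6)
Match found at i = 3.

k = 3


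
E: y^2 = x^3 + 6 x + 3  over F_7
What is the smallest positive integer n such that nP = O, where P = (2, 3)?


Compute successive multiples of P until we hit O:
  1P = (2, 3)
  2P = (5, 2)
  3P = (4, 0)
  4P = (5, 5)
  5P = (2, 4)
  6P = O

ord(P) = 6


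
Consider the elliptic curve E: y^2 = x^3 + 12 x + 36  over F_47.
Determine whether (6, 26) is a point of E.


Check whether y^2 = x^3 + 12 x + 36 (mod 47) for (x, y) = (6, 26).
LHS: y^2 = 26^2 mod 47 = 18
RHS: x^3 + 12 x + 36 = 6^3 + 12*6 + 36 mod 47 = 42
LHS != RHS

No, not on the curve


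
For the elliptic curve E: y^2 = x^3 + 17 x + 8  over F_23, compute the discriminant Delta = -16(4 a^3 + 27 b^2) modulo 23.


4 a^3 + 27 b^2 = 4*17^3 + 27*8^2 = 19652 + 1728 = 21380
Delta = -16 * (21380) = -342080
Delta mod 23 = 22

Delta = 22 (mod 23)


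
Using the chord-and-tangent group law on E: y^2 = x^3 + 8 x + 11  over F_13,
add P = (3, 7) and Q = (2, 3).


P != Q, so use the chord formula.
s = (y2 - y1) / (x2 - x1) = (9) / (12) mod 13 = 4
x3 = s^2 - x1 - x2 mod 13 = 4^2 - 3 - 2 = 11
y3 = s (x1 - x3) - y1 mod 13 = 4 * (3 - 11) - 7 = 0

P + Q = (11, 0)


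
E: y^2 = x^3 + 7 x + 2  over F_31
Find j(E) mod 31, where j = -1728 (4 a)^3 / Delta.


Delta = -16(4 a^3 + 27 b^2) mod 31 = 4
-1728 * (4 a)^3 = -1728 * (4*7)^3 mod 31 = 1
j = 1 * 4^(-1) mod 31 = 8

j = 8 (mod 31)


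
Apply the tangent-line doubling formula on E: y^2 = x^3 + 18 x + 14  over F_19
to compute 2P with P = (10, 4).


Doubling: s = (3 x1^2 + a) / (2 y1)
s = (3*10^2 + 18) / (2*4) mod 19 = 16
x3 = s^2 - 2 x1 mod 19 = 16^2 - 2*10 = 8
y3 = s (x1 - x3) - y1 mod 19 = 16 * (10 - 8) - 4 = 9

2P = (8, 9)


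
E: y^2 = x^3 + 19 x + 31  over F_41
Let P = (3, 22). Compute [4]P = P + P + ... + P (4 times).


k = 4 = 100_2 (binary, LSB first: 001)
Double-and-add from P = (3, 22):
  bit 0 = 0: acc unchanged = O
  bit 1 = 0: acc unchanged = O
  bit 2 = 1: acc = O + (3, 19) = (3, 19)

4P = (3, 19)


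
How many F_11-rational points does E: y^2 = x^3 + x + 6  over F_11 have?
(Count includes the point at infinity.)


For each x in F_11, count y with y^2 = x^3 + 1 x + 6 mod 11:
  x = 2: RHS = 5, y in [4, 7]  -> 2 point(s)
  x = 3: RHS = 3, y in [5, 6]  -> 2 point(s)
  x = 5: RHS = 4, y in [2, 9]  -> 2 point(s)
  x = 7: RHS = 4, y in [2, 9]  -> 2 point(s)
  x = 8: RHS = 9, y in [3, 8]  -> 2 point(s)
  x = 10: RHS = 4, y in [2, 9]  -> 2 point(s)
Affine points: 12. Add the point at infinity: total = 13.

#E(F_11) = 13


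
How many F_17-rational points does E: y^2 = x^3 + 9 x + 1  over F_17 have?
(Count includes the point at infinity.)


For each x in F_17, count y with y^2 = x^3 + 9 x + 1 mod 17:
  x = 0: RHS = 1, y in [1, 16]  -> 2 point(s)
  x = 3: RHS = 4, y in [2, 15]  -> 2 point(s)
  x = 4: RHS = 16, y in [4, 13]  -> 2 point(s)
  x = 5: RHS = 1, y in [1, 16]  -> 2 point(s)
  x = 6: RHS = 16, y in [4, 13]  -> 2 point(s)
  x = 7: RHS = 16, y in [4, 13]  -> 2 point(s)
  x = 12: RHS = 1, y in [1, 16]  -> 2 point(s)
  x = 14: RHS = 15, y in [7, 10]  -> 2 point(s)
  x = 15: RHS = 9, y in [3, 14]  -> 2 point(s)
  x = 16: RHS = 8, y in [5, 12]  -> 2 point(s)
Affine points: 20. Add the point at infinity: total = 21.

#E(F_17) = 21


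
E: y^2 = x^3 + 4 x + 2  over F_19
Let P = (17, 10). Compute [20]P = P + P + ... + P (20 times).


k = 20 = 10100_2 (binary, LSB first: 00101)
Double-and-add from P = (17, 10):
  bit 0 = 0: acc unchanged = O
  bit 1 = 0: acc unchanged = O
  bit 2 = 1: acc = O + (10, 4) = (10, 4)
  bit 3 = 0: acc unchanged = (10, 4)
  bit 4 = 1: acc = (10, 4) + (9, 8) = (16, 1)

20P = (16, 1)


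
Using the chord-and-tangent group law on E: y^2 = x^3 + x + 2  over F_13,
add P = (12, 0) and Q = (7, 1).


P != Q, so use the chord formula.
s = (y2 - y1) / (x2 - x1) = (1) / (8) mod 13 = 5
x3 = s^2 - x1 - x2 mod 13 = 5^2 - 12 - 7 = 6
y3 = s (x1 - x3) - y1 mod 13 = 5 * (12 - 6) - 0 = 4

P + Q = (6, 4)


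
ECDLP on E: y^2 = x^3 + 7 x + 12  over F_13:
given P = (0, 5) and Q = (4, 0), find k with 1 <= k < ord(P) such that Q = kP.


Enumerate multiples of P until we hit Q = (4, 0):
  1P = (0, 5)
  2P = (4, 0)
Match found at i = 2.

k = 2


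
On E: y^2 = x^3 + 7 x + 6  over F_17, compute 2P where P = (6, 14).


Doubling: s = (3 x1^2 + a) / (2 y1)
s = (3*6^2 + 7) / (2*14) mod 17 = 12
x3 = s^2 - 2 x1 mod 17 = 12^2 - 2*6 = 13
y3 = s (x1 - x3) - y1 mod 17 = 12 * (6 - 13) - 14 = 4

2P = (13, 4)


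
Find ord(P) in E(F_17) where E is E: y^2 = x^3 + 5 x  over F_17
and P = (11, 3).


Compute successive multiples of P until we hit O:
  1P = (11, 3)
  2P = (13, 16)
  3P = (14, 3)
  4P = (9, 14)
  5P = (6, 12)
  6P = (8, 12)
  7P = (7, 2)
  8P = (15, 13)
  ... (continuing to 26P)
  26P = O

ord(P) = 26


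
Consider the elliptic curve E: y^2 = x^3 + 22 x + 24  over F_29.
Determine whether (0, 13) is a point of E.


Check whether y^2 = x^3 + 22 x + 24 (mod 29) for (x, y) = (0, 13).
LHS: y^2 = 13^2 mod 29 = 24
RHS: x^3 + 22 x + 24 = 0^3 + 22*0 + 24 mod 29 = 24
LHS = RHS

Yes, on the curve


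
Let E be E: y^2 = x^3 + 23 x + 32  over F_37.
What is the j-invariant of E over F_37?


Delta = -16(4 a^3 + 27 b^2) mod 37 = 18
-1728 * (4 a)^3 = -1728 * (4*23)^3 mod 37 = 31
j = 31 * 18^(-1) mod 37 = 12

j = 12 (mod 37)


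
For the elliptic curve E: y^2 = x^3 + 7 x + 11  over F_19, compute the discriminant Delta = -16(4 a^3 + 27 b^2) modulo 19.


4 a^3 + 27 b^2 = 4*7^3 + 27*11^2 = 1372 + 3267 = 4639
Delta = -16 * (4639) = -74224
Delta mod 19 = 9

Delta = 9 (mod 19)


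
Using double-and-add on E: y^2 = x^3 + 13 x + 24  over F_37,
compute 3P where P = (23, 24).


k = 3 = 11_2 (binary, LSB first: 11)
Double-and-add from P = (23, 24):
  bit 0 = 1: acc = O + (23, 24) = (23, 24)
  bit 1 = 1: acc = (23, 24) + (25, 8) = (16, 31)

3P = (16, 31)


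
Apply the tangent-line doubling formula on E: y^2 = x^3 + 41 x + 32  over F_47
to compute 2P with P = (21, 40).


Doubling: s = (3 x1^2 + a) / (2 y1)
s = (3*21^2 + 41) / (2*40) mod 47 = 10
x3 = s^2 - 2 x1 mod 47 = 10^2 - 2*21 = 11
y3 = s (x1 - x3) - y1 mod 47 = 10 * (21 - 11) - 40 = 13

2P = (11, 13)


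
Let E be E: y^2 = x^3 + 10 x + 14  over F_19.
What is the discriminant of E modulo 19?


4 a^3 + 27 b^2 = 4*10^3 + 27*14^2 = 4000 + 5292 = 9292
Delta = -16 * (9292) = -148672
Delta mod 19 = 3

Delta = 3 (mod 19)


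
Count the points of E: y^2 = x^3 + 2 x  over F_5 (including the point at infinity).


For each x in F_5, count y with y^2 = x^3 + 2 x + 0 mod 5:
  x = 0: RHS = 0, y in [0]  -> 1 point(s)
Affine points: 1. Add the point at infinity: total = 2.

#E(F_5) = 2


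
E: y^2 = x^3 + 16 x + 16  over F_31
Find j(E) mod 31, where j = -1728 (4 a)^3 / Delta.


Delta = -16(4 a^3 + 27 b^2) mod 31 = 8
-1728 * (4 a)^3 = -1728 * (4*16)^3 mod 31 = 2
j = 2 * 8^(-1) mod 31 = 8

j = 8 (mod 31)


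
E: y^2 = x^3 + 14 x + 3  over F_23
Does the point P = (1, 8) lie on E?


Check whether y^2 = x^3 + 14 x + 3 (mod 23) for (x, y) = (1, 8).
LHS: y^2 = 8^2 mod 23 = 18
RHS: x^3 + 14 x + 3 = 1^3 + 14*1 + 3 mod 23 = 18
LHS = RHS

Yes, on the curve


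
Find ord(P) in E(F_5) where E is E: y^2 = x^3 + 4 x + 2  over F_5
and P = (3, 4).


Compute successive multiples of P until we hit O:
  1P = (3, 4)
  2P = (3, 1)
  3P = O

ord(P) = 3


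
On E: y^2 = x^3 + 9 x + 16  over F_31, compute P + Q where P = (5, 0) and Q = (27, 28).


P != Q, so use the chord formula.
s = (y2 - y1) / (x2 - x1) = (28) / (22) mod 31 = 21
x3 = s^2 - x1 - x2 mod 31 = 21^2 - 5 - 27 = 6
y3 = s (x1 - x3) - y1 mod 31 = 21 * (5 - 6) - 0 = 10

P + Q = (6, 10)


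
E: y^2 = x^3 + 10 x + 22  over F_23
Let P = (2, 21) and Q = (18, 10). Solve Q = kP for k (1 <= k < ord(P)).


Enumerate multiples of P until we hit Q = (18, 10):
  1P = (2, 21)
  2P = (9, 6)
  3P = (18, 10)
Match found at i = 3.

k = 3


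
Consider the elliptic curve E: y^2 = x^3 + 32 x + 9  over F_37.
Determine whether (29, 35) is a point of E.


Check whether y^2 = x^3 + 32 x + 9 (mod 37) for (x, y) = (29, 35).
LHS: y^2 = 35^2 mod 37 = 4
RHS: x^3 + 32 x + 9 = 29^3 + 32*29 + 9 mod 37 = 18
LHS != RHS

No, not on the curve


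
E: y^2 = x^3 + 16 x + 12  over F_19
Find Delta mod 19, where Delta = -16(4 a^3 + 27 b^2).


4 a^3 + 27 b^2 = 4*16^3 + 27*12^2 = 16384 + 3888 = 20272
Delta = -16 * (20272) = -324352
Delta mod 19 = 16

Delta = 16 (mod 19)


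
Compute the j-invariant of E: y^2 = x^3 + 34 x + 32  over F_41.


Delta = -16(4 a^3 + 27 b^2) mod 41 = 39
-1728 * (4 a)^3 = -1728 * (4*34)^3 mod 41 = 20
j = 20 * 39^(-1) mod 41 = 31

j = 31 (mod 41)


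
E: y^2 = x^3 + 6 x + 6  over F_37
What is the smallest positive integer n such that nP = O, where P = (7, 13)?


Compute successive multiples of P until we hit O:
  1P = (7, 13)
  2P = (7, 24)
  3P = O

ord(P) = 3


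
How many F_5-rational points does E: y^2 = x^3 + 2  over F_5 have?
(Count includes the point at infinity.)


For each x in F_5, count y with y^2 = x^3 + 0 x + 2 mod 5:
  x = 2: RHS = 0, y in [0]  -> 1 point(s)
  x = 3: RHS = 4, y in [2, 3]  -> 2 point(s)
  x = 4: RHS = 1, y in [1, 4]  -> 2 point(s)
Affine points: 5. Add the point at infinity: total = 6.

#E(F_5) = 6


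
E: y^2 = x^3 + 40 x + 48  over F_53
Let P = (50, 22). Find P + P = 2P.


Doubling: s = (3 x1^2 + a) / (2 y1)
s = (3*50^2 + 40) / (2*22) mod 53 = 22
x3 = s^2 - 2 x1 mod 53 = 22^2 - 2*50 = 13
y3 = s (x1 - x3) - y1 mod 53 = 22 * (50 - 13) - 22 = 50

2P = (13, 50)


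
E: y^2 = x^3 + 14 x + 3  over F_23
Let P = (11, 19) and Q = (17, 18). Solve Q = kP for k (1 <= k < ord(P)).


Enumerate multiples of P until we hit Q = (17, 18):
  1P = (11, 19)
  2P = (17, 5)
  3P = (3, 16)
  4P = (21, 6)
  5P = (15, 0)
  6P = (21, 17)
  7P = (3, 7)
  8P = (17, 18)
Match found at i = 8.

k = 8


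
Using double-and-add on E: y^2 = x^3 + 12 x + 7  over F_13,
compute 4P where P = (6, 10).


k = 4 = 100_2 (binary, LSB first: 001)
Double-and-add from P = (6, 10):
  bit 0 = 0: acc unchanged = O
  bit 1 = 0: acc unchanged = O
  bit 2 = 1: acc = O + (5, 7) = (5, 7)

4P = (5, 7)


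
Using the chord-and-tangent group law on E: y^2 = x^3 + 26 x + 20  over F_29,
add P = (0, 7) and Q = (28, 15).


P != Q, so use the chord formula.
s = (y2 - y1) / (x2 - x1) = (8) / (28) mod 29 = 21
x3 = s^2 - x1 - x2 mod 29 = 21^2 - 0 - 28 = 7
y3 = s (x1 - x3) - y1 mod 29 = 21 * (0 - 7) - 7 = 20

P + Q = (7, 20)


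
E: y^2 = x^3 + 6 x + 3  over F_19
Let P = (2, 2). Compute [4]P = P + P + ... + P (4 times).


k = 4 = 100_2 (binary, LSB first: 001)
Double-and-add from P = (2, 2):
  bit 0 = 0: acc unchanged = O
  bit 1 = 0: acc unchanged = O
  bit 2 = 1: acc = O + (2, 2) = (2, 2)

4P = (2, 2)


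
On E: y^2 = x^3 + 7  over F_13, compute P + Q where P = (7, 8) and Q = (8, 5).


P != Q, so use the chord formula.
s = (y2 - y1) / (x2 - x1) = (10) / (1) mod 13 = 10
x3 = s^2 - x1 - x2 mod 13 = 10^2 - 7 - 8 = 7
y3 = s (x1 - x3) - y1 mod 13 = 10 * (7 - 7) - 8 = 5

P + Q = (7, 5)


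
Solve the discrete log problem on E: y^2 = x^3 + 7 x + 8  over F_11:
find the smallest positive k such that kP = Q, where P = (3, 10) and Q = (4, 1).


Enumerate multiples of P until we hit Q = (4, 1):
  1P = (3, 10)
  2P = (8, 9)
  3P = (4, 10)
  4P = (4, 1)
Match found at i = 4.

k = 4


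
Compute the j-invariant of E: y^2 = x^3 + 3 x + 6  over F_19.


Delta = -16(4 a^3 + 27 b^2) mod 19 = 10
-1728 * (4 a)^3 = -1728 * (4*3)^3 mod 19 = 18
j = 18 * 10^(-1) mod 19 = 17

j = 17 (mod 19)


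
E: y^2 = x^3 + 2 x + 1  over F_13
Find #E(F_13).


For each x in F_13, count y with y^2 = x^3 + 2 x + 1 mod 13:
  x = 0: RHS = 1, y in [1, 12]  -> 2 point(s)
  x = 1: RHS = 4, y in [2, 11]  -> 2 point(s)
  x = 2: RHS = 0, y in [0]  -> 1 point(s)
  x = 8: RHS = 9, y in [3, 10]  -> 2 point(s)
Affine points: 7. Add the point at infinity: total = 8.

#E(F_13) = 8


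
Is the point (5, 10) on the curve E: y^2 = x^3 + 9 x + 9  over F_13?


Check whether y^2 = x^3 + 9 x + 9 (mod 13) for (x, y) = (5, 10).
LHS: y^2 = 10^2 mod 13 = 9
RHS: x^3 + 9 x + 9 = 5^3 + 9*5 + 9 mod 13 = 10
LHS != RHS

No, not on the curve


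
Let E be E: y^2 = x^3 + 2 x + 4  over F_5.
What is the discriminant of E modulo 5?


4 a^3 + 27 b^2 = 4*2^3 + 27*4^2 = 32 + 432 = 464
Delta = -16 * (464) = -7424
Delta mod 5 = 1

Delta = 1 (mod 5)


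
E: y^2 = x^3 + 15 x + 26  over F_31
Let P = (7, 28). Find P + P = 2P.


Doubling: s = (3 x1^2 + a) / (2 y1)
s = (3*7^2 + 15) / (2*28) mod 31 = 4
x3 = s^2 - 2 x1 mod 31 = 4^2 - 2*7 = 2
y3 = s (x1 - x3) - y1 mod 31 = 4 * (7 - 2) - 28 = 23

2P = (2, 23)


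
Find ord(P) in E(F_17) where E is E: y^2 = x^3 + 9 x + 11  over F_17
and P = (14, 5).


Compute successive multiples of P until we hit O:
  1P = (14, 5)
  2P = (4, 14)
  3P = (1, 2)
  4P = (10, 9)
  5P = (11, 9)
  6P = (7, 14)
  7P = (15, 6)
  8P = (6, 3)
  ... (continuing to 22P)
  22P = O

ord(P) = 22


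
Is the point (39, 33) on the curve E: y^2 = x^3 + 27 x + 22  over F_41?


Check whether y^2 = x^3 + 27 x + 22 (mod 41) for (x, y) = (39, 33).
LHS: y^2 = 33^2 mod 41 = 23
RHS: x^3 + 27 x + 22 = 39^3 + 27*39 + 22 mod 41 = 1
LHS != RHS

No, not on the curve


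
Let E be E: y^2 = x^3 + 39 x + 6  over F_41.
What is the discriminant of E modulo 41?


4 a^3 + 27 b^2 = 4*39^3 + 27*6^2 = 237276 + 972 = 238248
Delta = -16 * (238248) = -3811968
Delta mod 41 = 7

Delta = 7 (mod 41)


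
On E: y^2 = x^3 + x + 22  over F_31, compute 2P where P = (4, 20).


Doubling: s = (3 x1^2 + a) / (2 y1)
s = (3*4^2 + 1) / (2*20) mod 31 = 2
x3 = s^2 - 2 x1 mod 31 = 2^2 - 2*4 = 27
y3 = s (x1 - x3) - y1 mod 31 = 2 * (4 - 27) - 20 = 27

2P = (27, 27)


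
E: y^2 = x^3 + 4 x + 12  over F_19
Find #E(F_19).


For each x in F_19, count y with y^2 = x^3 + 4 x + 12 mod 19:
  x = 1: RHS = 17, y in [6, 13]  -> 2 point(s)
  x = 2: RHS = 9, y in [3, 16]  -> 2 point(s)
  x = 4: RHS = 16, y in [4, 15]  -> 2 point(s)
  x = 5: RHS = 5, y in [9, 10]  -> 2 point(s)
  x = 6: RHS = 5, y in [9, 10]  -> 2 point(s)
  x = 8: RHS = 5, y in [9, 10]  -> 2 point(s)
  x = 9: RHS = 17, y in [6, 13]  -> 2 point(s)
  x = 10: RHS = 7, y in [8, 11]  -> 2 point(s)
  x = 11: RHS = 0, y in [0]  -> 1 point(s)
  x = 13: RHS = 0, y in [0]  -> 1 point(s)
  x = 14: RHS = 0, y in [0]  -> 1 point(s)
  x = 16: RHS = 11, y in [7, 12]  -> 2 point(s)
  x = 18: RHS = 7, y in [8, 11]  -> 2 point(s)
Affine points: 23. Add the point at infinity: total = 24.

#E(F_19) = 24


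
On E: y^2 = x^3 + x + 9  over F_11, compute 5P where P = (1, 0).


k = 5 = 101_2 (binary, LSB first: 101)
Double-and-add from P = (1, 0):
  bit 0 = 1: acc = O + (1, 0) = (1, 0)
  bit 1 = 0: acc unchanged = (1, 0)
  bit 2 = 1: acc = (1, 0) + O = (1, 0)

5P = (1, 0)


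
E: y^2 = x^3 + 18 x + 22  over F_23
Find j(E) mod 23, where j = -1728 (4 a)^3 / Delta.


Delta = -16(4 a^3 + 27 b^2) mod 23 = 1
-1728 * (4 a)^3 = -1728 * (4*18)^3 mod 23 = 11
j = 11 * 1^(-1) mod 23 = 11

j = 11 (mod 23)
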